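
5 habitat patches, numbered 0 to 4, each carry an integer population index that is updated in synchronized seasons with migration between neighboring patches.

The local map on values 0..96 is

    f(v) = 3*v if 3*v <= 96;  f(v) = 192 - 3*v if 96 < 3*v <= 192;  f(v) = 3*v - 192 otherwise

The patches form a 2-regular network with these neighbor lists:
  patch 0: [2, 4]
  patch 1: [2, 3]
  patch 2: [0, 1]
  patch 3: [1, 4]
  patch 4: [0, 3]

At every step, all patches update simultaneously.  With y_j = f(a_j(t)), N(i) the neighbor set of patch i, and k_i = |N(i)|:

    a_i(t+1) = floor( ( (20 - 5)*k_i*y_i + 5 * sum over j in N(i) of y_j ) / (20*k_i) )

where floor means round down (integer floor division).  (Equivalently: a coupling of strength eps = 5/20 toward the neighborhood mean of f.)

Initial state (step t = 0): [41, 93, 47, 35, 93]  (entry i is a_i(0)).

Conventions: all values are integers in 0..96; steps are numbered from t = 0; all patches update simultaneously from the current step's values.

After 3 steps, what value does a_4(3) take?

Simulating step by step:
t=0: [41, 93, 47, 35, 93]
t=1: [69, 82, 57, 87, 84]
t=2: [21, 51, 24, 66, 55]
t=3: [59, 39, 66, 12, 28]

Answer: a_4(3) = 28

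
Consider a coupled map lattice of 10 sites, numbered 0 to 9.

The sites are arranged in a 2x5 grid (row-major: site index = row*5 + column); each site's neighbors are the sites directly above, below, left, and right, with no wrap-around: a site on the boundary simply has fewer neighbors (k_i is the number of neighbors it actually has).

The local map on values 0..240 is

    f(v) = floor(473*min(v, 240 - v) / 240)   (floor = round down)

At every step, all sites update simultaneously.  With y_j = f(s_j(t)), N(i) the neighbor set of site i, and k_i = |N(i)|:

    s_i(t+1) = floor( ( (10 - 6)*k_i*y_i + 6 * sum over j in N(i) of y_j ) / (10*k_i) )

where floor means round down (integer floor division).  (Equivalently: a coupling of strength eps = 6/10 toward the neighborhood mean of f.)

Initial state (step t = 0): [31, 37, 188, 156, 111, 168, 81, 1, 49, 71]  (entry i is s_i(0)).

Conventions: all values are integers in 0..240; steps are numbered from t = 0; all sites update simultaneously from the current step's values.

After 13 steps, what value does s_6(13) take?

Simulating step by step:
t=0: [31, 37, 188, 156, 111, 168, 81, 1, 49, 71]
t=1: [88, 93, 88, 149, 178, 122, 106, 71, 99, 149]
t=2: [193, 184, 169, 169, 156, 207, 194, 170, 177, 166]
t=3: [89, 108, 132, 141, 151, 80, 98, 125, 133, 144]
t=4: [180, 200, 211, 197, 185, 173, 196, 213, 206, 191]
t=5: [110, 83, 65, 80, 97, 114, 87, 63, 73, 90]
t=6: [202, 168, 140, 155, 176, 205, 170, 138, 148, 171]
t=7: [92, 138, 180, 167, 141, 90, 136, 183, 173, 146]
t=8: [185, 181, 138, 146, 176, 186, 179, 135, 140, 172]
t=9: [109, 132, 181, 178, 146, 110, 133, 186, 183, 150]
t=10: [214, 192, 134, 131, 163, 213, 190, 130, 125, 159]
t=11: [64, 109, 188, 202, 172, 65, 111, 192, 208, 176]
t=12: [153, 174, 117, 89, 113, 154, 174, 114, 84, 109]
t=13: [158, 158, 197, 193, 205, 157, 156, 194, 188, 201]

Answer: s_6(13) = 156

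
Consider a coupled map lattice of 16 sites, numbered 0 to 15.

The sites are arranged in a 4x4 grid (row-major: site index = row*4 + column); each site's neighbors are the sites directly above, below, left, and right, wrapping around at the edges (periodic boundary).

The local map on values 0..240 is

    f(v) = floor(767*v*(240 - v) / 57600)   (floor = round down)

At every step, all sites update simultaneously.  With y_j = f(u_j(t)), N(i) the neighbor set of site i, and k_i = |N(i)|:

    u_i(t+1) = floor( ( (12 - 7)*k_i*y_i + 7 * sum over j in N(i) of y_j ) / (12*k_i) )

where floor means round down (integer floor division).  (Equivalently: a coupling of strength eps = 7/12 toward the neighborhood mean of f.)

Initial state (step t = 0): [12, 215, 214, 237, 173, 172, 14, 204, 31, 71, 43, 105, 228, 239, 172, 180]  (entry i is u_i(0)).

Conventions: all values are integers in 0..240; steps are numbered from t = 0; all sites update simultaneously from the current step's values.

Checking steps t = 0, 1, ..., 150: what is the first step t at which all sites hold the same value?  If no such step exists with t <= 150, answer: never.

Answer: 18
Key observation: Synchronization is absorbing here: once all sites are equal they stay equal, and step 18 is the first all-equal step.

Derivation:
t=0: [12, 215, 214, 237, 173, 172, 14, 204, 31, 71, 43, 105, 228, 239, 172, 180]  (not all equal)
t=1: [54, 68, 71, 54, 118, 126, 81, 97, 114, 118, 126, 142, 54, 62, 113, 116]  (not all equal)
t=2: [144, 156, 161, 152, 181, 182, 176, 175, 181, 184, 187, 187, 151, 158, 179, 173]  (not all equal)
t=3: [174, 169, 164, 170, 149, 146, 148, 150, 144, 142, 136, 138, 169, 164, 151, 156]  (not all equal)
t=4: [159, 163, 167, 163, 176, 178, 179, 177, 180, 181, 184, 183, 164, 168, 175, 171]  (not all equal)
t=5: [165, 162, 159, 162, 150, 148, 146, 149, 146, 144, 141, 142, 160, 158, 152, 155]  (not all equal)
t=6: [168, 170, 172, 170, 177, 179, 180, 179, 180, 181, 183, 182, 171, 173, 176, 175]  (not all equal)
t=7: [157, 155, 153, 155, 148, 146, 144, 146, 145, 143, 141, 142, 154, 152, 149, 151]  (not all equal)
t=8: [175, 176, 177, 176, 180, 181, 182, 181, 182, 182, 183, 183, 177, 178, 179, 178]  (not all equal)
t=9: [148, 147, 146, 147, 143, 142, 141, 142, 141, 140, 139, 140, 146, 145, 144, 145]  (not all equal)
t=10: [181, 182, 182, 182, 184, 184, 184, 184, 184, 185, 185, 185, 182, 183, 183, 183]  (not all equal)
t=11: [140, 139, 139, 139, 137, 137, 137, 137, 136, 136, 135, 136, 139, 138, 137, 138]  (not all equal)
t=12: [186, 186, 186, 186, 187, 187, 187, 187, 187, 187, 187, 187, 186, 186, 187, 186]  (not all equal)
t=13: [132, 132, 132, 132, 131, 131, 131, 131, 131, 131, 131, 131, 132, 132, 131, 132]  (not all equal)
t=14: [189, 189, 189, 189, 189, 189, 189, 189, 189, 189, 190, 189, 189, 189, 189, 189]  (not all equal)
t=15: [128, 128, 128, 128, 128, 128, 127, 128, 128, 127, 127, 127, 128, 128, 127, 128]  (not all equal)
t=16: [190, 190, 190, 190, 190, 190, 190, 190, 190, 190, 191, 190, 190, 190, 190, 190]  (not all equal)
t=17: [126, 126, 126, 126, 126, 126, 125, 126, 126, 125, 125, 125, 126, 126, 125, 126]  (not all equal)
t=18: [191, 191, 191, 191, 191, 191, 191, 191, 191, 191, 191, 191, 191, 191, 191, 191]  (all equal)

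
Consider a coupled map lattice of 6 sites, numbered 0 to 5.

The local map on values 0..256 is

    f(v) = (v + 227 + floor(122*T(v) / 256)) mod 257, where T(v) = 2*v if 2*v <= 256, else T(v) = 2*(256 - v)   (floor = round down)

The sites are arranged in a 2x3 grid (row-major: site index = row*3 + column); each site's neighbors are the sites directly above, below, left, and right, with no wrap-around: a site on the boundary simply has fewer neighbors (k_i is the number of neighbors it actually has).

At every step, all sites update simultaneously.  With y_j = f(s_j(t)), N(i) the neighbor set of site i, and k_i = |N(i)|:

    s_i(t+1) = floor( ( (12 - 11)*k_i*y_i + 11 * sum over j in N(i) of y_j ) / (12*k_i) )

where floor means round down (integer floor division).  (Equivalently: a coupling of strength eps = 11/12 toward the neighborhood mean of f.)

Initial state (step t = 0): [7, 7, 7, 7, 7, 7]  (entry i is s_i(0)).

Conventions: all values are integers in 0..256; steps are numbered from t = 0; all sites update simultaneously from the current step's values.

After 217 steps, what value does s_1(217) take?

Simulating step by step:
t=0: [7, 7, 7, 7, 7, 7]
t=1: [240, 240, 240, 240, 240, 240]
t=2: [225, 225, 225, 225, 225, 225]
t=3: [224, 224, 224, 224, 224, 224]
t=4: [224, 224, 224, 224, 224, 224]

Answer: s_1(217) = 224
Key observation: The state at step 3, [224, 224, 224, 224, 224, 224], reappears at step 4: the system is in a cycle of period 1 from step 3 on.  Therefore the state at step 217 equals the state at step 3 + ((217 - 3) mod 1) = 3, which is [224, 224, 224, 224, 224, 224].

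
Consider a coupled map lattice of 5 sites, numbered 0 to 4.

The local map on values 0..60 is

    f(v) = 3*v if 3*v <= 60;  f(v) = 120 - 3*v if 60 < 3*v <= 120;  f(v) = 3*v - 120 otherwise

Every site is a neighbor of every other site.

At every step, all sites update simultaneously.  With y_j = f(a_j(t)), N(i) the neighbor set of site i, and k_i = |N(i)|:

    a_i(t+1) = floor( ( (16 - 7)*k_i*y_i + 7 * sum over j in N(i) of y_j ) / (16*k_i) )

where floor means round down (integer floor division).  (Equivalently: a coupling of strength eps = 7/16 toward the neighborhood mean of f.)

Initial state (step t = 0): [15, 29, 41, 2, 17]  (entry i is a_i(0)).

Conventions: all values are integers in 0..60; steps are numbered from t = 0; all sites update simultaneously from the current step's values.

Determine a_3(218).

Simulating step by step:
t=0: [15, 29, 41, 2, 17]
t=1: [35, 30, 16, 17, 38]
t=2: [23, 30, 38, 39, 19]
t=3: [39, 29, 18, 17, 41]
t=4: [17, 30, 40, 38, 17]
t=5: [38, 28, 15, 17, 38]
t=6: [18, 32, 36, 38, 18]
t=7: [40, 27, 21, 19, 40]
t=8: [16, 34, 42, 42, 16]
t=9: [35, 21, 16, 16, 35]
t=10: [26, 45, 41, 41, 26]
t=11: [30, 18, 12, 12, 30]
t=12: [33, 44, 36, 36, 33]
t=13: [18, 13, 13, 13, 18]
t=14: [49, 42, 42, 42, 49]
t=15: [20, 10, 10, 10, 20]
t=16: [50, 36, 36, 36, 50]
t=17: [24, 15, 15, 15, 24]
t=18: [47, 45, 45, 45, 47]
t=19: [19, 16, 16, 16, 19]
t=20: [54, 49, 49, 49, 54]
t=21: [37, 30, 30, 30, 37]
t=22: [15, 25, 25, 25, 15]
t=23: [45, 45, 45, 45, 45]
t=24: [15, 15, 15, 15, 15]
t=25: [45, 45, 45, 45, 45]

Answer: a_3(218) = 15
Key observation: The state at step 23, [45, 45, 45, 45, 45], reappears at step 25: the system is in a cycle of period 2 from step 23 on.  Therefore the state at step 218 equals the state at step 23 + ((218 - 23) mod 2) = 24, which is [15, 15, 15, 15, 15].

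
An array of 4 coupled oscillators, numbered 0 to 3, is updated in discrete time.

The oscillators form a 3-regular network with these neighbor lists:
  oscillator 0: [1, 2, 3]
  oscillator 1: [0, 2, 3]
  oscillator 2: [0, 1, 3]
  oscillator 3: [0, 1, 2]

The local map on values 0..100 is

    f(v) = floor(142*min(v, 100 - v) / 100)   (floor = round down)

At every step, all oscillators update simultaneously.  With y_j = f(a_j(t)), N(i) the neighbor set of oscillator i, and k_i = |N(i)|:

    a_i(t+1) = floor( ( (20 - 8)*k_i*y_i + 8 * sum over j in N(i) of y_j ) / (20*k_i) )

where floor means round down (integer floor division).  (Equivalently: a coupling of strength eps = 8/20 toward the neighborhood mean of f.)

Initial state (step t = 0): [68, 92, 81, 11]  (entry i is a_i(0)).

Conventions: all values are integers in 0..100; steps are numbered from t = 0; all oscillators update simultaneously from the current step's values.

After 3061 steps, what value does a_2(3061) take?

Simulating step by step:
t=0: [68, 92, 81, 11]
t=1: [33, 18, 25, 19]
t=2: [39, 29, 33, 29]
t=3: [50, 43, 45, 43]
t=4: [67, 62, 63, 62]
t=5: [48, 51, 51, 51]
t=6: [68, 68, 68, 68]
t=7: [45, 45, 45, 45]
t=8: [63, 63, 63, 63]
t=9: [52, 52, 52, 52]
t=10: [68, 68, 68, 68]

Answer: a_2(3061) = 52
Key observation: The state at step 6, [68, 68, 68, 68], reappears at step 10: the system is in a cycle of period 4 from step 6 on.  Therefore the state at step 3061 equals the state at step 6 + ((3061 - 6) mod 4) = 9, which is [52, 52, 52, 52].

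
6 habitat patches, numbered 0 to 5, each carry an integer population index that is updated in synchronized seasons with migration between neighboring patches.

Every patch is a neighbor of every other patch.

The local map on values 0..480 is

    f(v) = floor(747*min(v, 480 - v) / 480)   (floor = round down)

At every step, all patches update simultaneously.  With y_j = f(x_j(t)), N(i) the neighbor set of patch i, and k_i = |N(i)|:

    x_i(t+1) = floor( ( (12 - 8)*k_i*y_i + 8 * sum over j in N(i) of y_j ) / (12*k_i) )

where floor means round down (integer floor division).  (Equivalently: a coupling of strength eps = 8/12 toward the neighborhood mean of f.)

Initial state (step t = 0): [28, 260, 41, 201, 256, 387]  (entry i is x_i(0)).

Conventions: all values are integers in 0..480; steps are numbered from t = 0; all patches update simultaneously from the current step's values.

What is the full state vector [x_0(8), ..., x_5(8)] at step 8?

Simulating step by step:
t=0: [28, 260, 41, 201, 256, 387]
t=1: [175, 235, 179, 229, 236, 195]
t=2: [313, 331, 314, 330, 332, 319]
t=3: [246, 241, 246, 241, 240, 244]
t=4: [367, 368, 367, 368, 369, 368]
t=5: [174, 174, 174, 174, 173, 174]
t=6: [269, 269, 269, 269, 269, 269]
t=7: [328, 328, 328, 328, 328, 328]
t=8: [236, 236, 236, 236, 236, 236]

Answer: [236, 236, 236, 236, 236, 236]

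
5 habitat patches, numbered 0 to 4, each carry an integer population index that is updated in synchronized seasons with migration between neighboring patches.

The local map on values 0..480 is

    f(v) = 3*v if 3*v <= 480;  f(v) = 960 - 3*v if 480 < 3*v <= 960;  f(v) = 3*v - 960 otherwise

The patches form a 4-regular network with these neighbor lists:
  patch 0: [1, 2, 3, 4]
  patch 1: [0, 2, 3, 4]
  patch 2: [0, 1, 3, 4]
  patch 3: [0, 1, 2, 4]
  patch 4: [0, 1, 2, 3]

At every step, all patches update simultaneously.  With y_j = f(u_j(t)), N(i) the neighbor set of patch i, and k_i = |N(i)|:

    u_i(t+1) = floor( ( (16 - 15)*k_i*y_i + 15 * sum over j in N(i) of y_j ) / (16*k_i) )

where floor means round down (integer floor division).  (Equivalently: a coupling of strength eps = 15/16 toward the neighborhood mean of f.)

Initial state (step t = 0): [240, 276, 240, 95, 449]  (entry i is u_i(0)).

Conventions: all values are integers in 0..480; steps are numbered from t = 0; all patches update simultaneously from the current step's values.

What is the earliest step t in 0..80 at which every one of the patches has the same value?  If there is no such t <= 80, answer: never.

Simulating step by step:
t=0: [240, 276, 240, 95, 449]  (not all equal)
t=1: [259, 278, 259, 251, 234]  (not all equal)
t=2: [192, 202, 192, 188, 179]  (not all equal)
t=3: [388, 394, 388, 386, 382]  (not all equal)
t=4: [202, 199, 202, 203, 205]  (not all equal)
t=5: [353, 351, 353, 353, 354]  (not all equal)
t=6: [98, 99, 98, 98, 97]  (not all equal)
t=7: [294, 293, 294, 294, 294]  (not all equal)
t=8: [78, 78, 78, 78, 78]  (all equal)

Answer: 8
Key observation: Synchronization is absorbing here: once all patches are equal they stay equal, and step 8 is the first all-equal step.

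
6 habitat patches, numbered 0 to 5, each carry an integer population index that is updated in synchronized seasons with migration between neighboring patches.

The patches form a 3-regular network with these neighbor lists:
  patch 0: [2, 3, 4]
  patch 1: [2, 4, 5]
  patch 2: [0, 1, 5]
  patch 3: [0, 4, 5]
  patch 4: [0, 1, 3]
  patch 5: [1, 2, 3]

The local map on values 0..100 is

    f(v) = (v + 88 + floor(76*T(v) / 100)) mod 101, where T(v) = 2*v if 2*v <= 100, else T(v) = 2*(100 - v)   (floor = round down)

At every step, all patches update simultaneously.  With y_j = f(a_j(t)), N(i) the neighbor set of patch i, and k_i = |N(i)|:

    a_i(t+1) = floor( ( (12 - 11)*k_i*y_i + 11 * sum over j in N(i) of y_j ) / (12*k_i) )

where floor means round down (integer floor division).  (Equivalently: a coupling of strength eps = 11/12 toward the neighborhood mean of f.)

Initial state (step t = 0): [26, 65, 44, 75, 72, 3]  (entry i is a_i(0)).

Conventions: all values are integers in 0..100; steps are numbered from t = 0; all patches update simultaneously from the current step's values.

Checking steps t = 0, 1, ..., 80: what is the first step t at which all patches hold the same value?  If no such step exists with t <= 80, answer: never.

Simulating step by step:
t=0: [26, 65, 44, 75, 72, 3]  (not all equal)
t=1: [64, 59, 54, 53, 47, 69]  (not all equal)
t=2: [7, 5, 4, 3, 6, 8]  (not all equal)
t=3: [59, 41, 42, 11, 60, 90]  (not all equal)
t=4: [34, 65, 65, 33, 34, 67]  (not all equal)
t=5: [50, 24, 24, 50, 50, 24]  (not all equal)
t=6: [22, 36, 36, 22, 22, 36]  (not all equal)
t=7: [52, 66, 66, 52, 52, 66]  (not all equal)
t=8: [7, 5, 5, 7, 7, 5]  (not all equal)
t=9: [33, 70, 70, 33, 33, 70]  (not all equal)
t=10: [48, 22, 22, 48, 48, 22]  (not all equal)
t=11: [17, 31, 31, 17, 17, 31]  (not all equal)
t=12: [40, 54, 54, 40, 40, 54]  (not all equal)
t=13: [63, 32, 32, 63, 63, 32]  (not all equal)
t=14: [23, 48, 48, 23, 23, 48]  (not all equal)
t=15: [32, 17, 17, 32, 32, 17]  (not all equal)
t=16: [55, 40, 40, 55, 55, 40]  (not all equal)
t=17: [32, 63, 63, 32, 32, 63]  (not all equal)
t=18: [48, 23, 23, 48, 48, 23]  (not all equal)
t=19: [17, 32, 32, 17, 17, 32]  (not all equal)
t=20: [40, 55, 55, 40, 40, 55]  (not all equal)
t=21: [63, 32, 32, 63, 63, 32]  (not all equal)

Answer: never
Key observation: The state at step 13 reappears at step 21 — the system is in a cycle of period 8 from step 13 on.  No step 0..21 is synchronized, and the cycle repeats forever, so no step up to 80 (or ever) has all patches equal.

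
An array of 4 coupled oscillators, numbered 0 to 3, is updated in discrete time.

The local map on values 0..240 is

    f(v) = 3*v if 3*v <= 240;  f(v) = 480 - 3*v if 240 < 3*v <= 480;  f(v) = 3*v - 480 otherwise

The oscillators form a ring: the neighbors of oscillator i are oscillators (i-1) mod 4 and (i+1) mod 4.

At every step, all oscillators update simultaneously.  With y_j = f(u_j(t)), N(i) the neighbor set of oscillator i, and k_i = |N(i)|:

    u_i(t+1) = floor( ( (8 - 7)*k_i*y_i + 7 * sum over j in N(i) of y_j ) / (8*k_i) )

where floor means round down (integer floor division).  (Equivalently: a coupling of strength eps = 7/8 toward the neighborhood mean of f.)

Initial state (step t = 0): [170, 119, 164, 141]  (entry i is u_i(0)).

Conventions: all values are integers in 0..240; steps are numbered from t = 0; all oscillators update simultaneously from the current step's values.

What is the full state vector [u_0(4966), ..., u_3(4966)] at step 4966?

Answer: [225, 225, 225, 225]
Key observation: The state at step 16, [105, 105, 105, 105], reappears at step 24: the system is in a cycle of period 8 from step 16 on.  Therefore the state at step 4966 equals the state at step 16 + ((4966 - 16) mod 8) = 22, which is [225, 225, 225, 225].

Derivation:
t=0: [170, 119, 164, 141]
t=1: [82, 33, 80, 25]
t=2: [105, 219, 106, 216]
t=3: [171, 165, 171, 164]
t=4: [15, 30, 15, 30]
t=5: [84, 50, 84, 50]
t=6: [159, 218, 159, 218]
t=7: [152, 24, 152, 24]
t=8: [66, 30, 66, 30]
t=9: [103, 184, 103, 184]
t=10: [84, 158, 84, 158]
t=11: [33, 200, 33, 200]
t=12: [117, 101, 117, 101]
t=13: [171, 135, 171, 135]
t=14: [69, 38, 69, 38]
t=15: [125, 195, 125, 195]
t=16: [105, 105, 105, 105]
t=17: [165, 165, 165, 165]
t=18: [15, 15, 15, 15]
t=19: [45, 45, 45, 45]
t=20: [135, 135, 135, 135]
t=21: [75, 75, 75, 75]
t=22: [225, 225, 225, 225]
t=23: [195, 195, 195, 195]
t=24: [105, 105, 105, 105]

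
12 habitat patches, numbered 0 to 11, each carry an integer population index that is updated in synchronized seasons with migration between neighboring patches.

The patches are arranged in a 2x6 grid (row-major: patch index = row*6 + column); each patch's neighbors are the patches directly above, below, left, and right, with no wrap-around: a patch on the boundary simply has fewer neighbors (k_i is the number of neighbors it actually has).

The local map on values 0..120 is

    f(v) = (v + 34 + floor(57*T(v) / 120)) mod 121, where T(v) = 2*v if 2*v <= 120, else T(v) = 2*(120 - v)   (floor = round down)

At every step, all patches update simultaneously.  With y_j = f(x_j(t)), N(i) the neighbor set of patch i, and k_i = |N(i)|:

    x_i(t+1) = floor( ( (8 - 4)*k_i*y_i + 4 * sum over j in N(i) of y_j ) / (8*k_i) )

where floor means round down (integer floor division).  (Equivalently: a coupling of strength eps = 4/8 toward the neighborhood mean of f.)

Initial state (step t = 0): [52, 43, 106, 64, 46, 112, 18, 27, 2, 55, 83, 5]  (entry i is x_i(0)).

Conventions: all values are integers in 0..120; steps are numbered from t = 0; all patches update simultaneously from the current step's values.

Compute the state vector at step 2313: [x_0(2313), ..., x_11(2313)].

Simulating step by step:
t=0: [52, 43, 106, 64, 46, 112, 18, 27, 2, 55, 83, 5]
t=1: [53, 80, 46, 24, 16, 27, 59, 80, 41, 26, 26, 37]
t=2: [22, 23, 38, 65, 74, 85, 25, 44, 76, 88, 84, 95]
t=3: [78, 89, 77, 43, 30, 30, 89, 91, 58, 30, 30, 31]
t=4: [30, 30, 44, 94, 96, 92, 30, 30, 38, 85, 92, 93]
t=5: [92, 96, 98, 45, 31, 31, 92, 94, 94, 43, 31, 31]
t=6: [31, 31, 25, 40, 78, 94, 31, 31, 45, 79, 97, 94]
t=7: [94, 92, 75, 79, 44, 30, 94, 78, 34, 38, 30, 31]
t=8: [31, 30, 41, 57, 95, 99, 30, 42, 78, 91, 99, 93]
t=9: [93, 99, 80, 41, 29, 31, 98, 93, 58, 29, 31, 31]
t=10: [31, 31, 43, 91, 95, 93, 31, 30, 38, 83, 92, 94]
t=11: [94, 97, 97, 45, 31, 31, 93, 95, 94, 43, 31, 31]
t=12: [31, 31, 25, 40, 78, 94, 31, 31, 45, 79, 97, 94]

Answer: [93, 99, 80, 41, 29, 31, 98, 93, 58, 29, 31, 31]
Key observation: The state at step 6, [31, 31, 25, 40, 78, 94, 31, 31, 45, 79, 97, 94], reappears at step 12: the system is in a cycle of period 6 from step 6 on.  Therefore the state at step 2313 equals the state at step 6 + ((2313 - 6) mod 6) = 9, which is [93, 99, 80, 41, 29, 31, 98, 93, 58, 29, 31, 31].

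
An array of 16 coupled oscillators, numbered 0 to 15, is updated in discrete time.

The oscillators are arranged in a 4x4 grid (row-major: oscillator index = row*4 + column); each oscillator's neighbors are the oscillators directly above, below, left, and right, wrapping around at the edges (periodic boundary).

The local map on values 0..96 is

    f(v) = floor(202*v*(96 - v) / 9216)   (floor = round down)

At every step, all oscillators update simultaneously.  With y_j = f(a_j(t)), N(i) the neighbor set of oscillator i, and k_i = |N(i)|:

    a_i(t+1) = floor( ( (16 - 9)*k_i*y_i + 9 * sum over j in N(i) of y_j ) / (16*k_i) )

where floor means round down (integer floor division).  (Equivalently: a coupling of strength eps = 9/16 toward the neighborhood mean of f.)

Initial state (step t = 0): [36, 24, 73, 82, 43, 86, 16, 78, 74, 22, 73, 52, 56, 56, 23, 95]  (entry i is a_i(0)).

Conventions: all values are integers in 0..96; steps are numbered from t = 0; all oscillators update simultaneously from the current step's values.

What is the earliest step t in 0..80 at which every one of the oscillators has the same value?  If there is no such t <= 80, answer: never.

Answer: 4
Key observation: Synchronization is absorbing here: once all oscillators are equal they stay equal, and step 4 is the first all-equal step.

Derivation:
t=0: [36, 24, 73, 82, 43, 86, 16, 78, 74, 22, 73, 52, 56, 56, 23, 95]  (not all equal)
t=1: [43, 37, 33, 27, 39, 28, 29, 34, 41, 34, 36, 36, 40, 43, 33, 23]  (not all equal)
t=2: [47, 46, 44, 42, 47, 43, 43, 45, 48, 46, 45, 45, 47, 47, 44, 41]  (not all equal)
t=3: [49, 49, 49, 49, 49, 49, 49, 49, 50, 49, 49, 49, 49, 50, 49, 49]  (not all equal)
t=4: [50, 50, 50, 50, 50, 50, 50, 50, 50, 50, 50, 50, 50, 50, 50, 50]  (all equal)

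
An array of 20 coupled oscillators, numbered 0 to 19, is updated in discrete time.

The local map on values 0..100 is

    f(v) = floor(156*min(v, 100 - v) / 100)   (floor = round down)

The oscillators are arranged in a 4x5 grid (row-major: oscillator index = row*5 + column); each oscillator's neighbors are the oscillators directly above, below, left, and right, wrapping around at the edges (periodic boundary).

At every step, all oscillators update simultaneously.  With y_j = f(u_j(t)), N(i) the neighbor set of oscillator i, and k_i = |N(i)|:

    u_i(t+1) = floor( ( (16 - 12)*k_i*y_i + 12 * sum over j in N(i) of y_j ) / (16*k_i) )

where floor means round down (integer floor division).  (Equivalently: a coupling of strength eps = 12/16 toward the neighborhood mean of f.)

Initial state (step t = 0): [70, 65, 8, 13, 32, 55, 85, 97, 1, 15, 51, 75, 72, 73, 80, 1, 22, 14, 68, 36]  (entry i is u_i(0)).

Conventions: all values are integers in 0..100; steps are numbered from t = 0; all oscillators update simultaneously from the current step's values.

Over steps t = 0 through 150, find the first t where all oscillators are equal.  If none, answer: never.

Simulating step by step:
t=0: [70, 65, 8, 13, 32, 55, 85, 97, 1, 15, 51, 75, 72, 73, 80, 1, 22, 14, 68, 36]  (not all equal)
t=1: [44, 35, 21, 25, 39, 49, 37, 15, 16, 34, 45, 42, 30, 33, 44, 40, 30, 31, 38, 38]  (not all equal)
t=2: [64, 51, 38, 42, 56, 65, 55, 35, 37, 56, 68, 57, 46, 49, 60, 61, 54, 46, 51, 61]  (not all equal)
t=3: [62, 67, 64, 65, 63, 59, 64, 61, 63, 62, 57, 65, 68, 68, 62, 59, 69, 69, 70, 64]  (not all equal)
t=4: [58, 53, 53, 54, 57, 60, 56, 55, 55, 59, 61, 54, 51, 51, 58, 58, 52, 49, 50, 56]  (not all equal)
t=5: [66, 70, 72, 71, 66, 63, 68, 71, 70, 65, 64, 69, 73, 73, 66, 66, 71, 75, 74, 68]  (not all equal)
t=6: [52, 47, 43, 45, 50, 54, 49, 45, 46, 52, 53, 48, 43, 44, 50, 51, 46, 41, 42, 49]  (not all equal)
t=7: [74, 72, 68, 70, 74, 73, 73, 70, 70, 74, 74, 72, 68, 69, 74, 74, 71, 66, 68, 74]  (not all equal)
t=8: [40, 43, 47, 46, 41, 40, 43, 46, 45, 41, 40, 43, 47, 46, 41, 40, 44, 49, 47, 41]  (not all equal)
t=9: [63, 67, 71, 70, 64, 63, 66, 70, 69, 64, 63, 67, 71, 70, 64, 63, 68, 72, 70, 64]  (not all equal)
t=10: [55, 51, 46, 48, 54, 56, 51, 47, 48, 54, 55, 51, 46, 48, 54, 55, 50, 45, 47, 54]  (not all equal)
t=11: [70, 74, 72, 72, 71, 70, 73, 73, 73, 71, 70, 74, 72, 72, 71, 71, 74, 72, 72, 71]  (not all equal)
t=12: [44, 42, 42, 43, 44, 45, 42, 42, 42, 44, 44, 42, 42, 43, 44, 44, 41, 42, 43, 44]  (not all equal)
t=13: [67, 65, 65, 66, 67, 67, 65, 65, 66, 67, 67, 65, 65, 66, 67, 67, 65, 65, 66, 67]  (not all equal)
t=14: [51, 53, 53, 52, 51, 51, 53, 53, 52, 51, 51, 53, 53, 52, 51, 51, 53, 53, 52, 51]  (not all equal)
t=15: [75, 73, 73, 74, 75, 75, 73, 73, 74, 75, 75, 73, 73, 74, 75, 75, 73, 73, 74, 75]  (not all equal)
t=16: [39, 41, 41, 40, 39, 39, 41, 41, 40, 39, 39, 41, 41, 40, 39, 39, 41, 41, 40, 39]  (not all equal)
t=17: [60, 62, 62, 61, 60, 60, 62, 62, 61, 60, 60, 62, 62, 61, 60, 60, 62, 62, 61, 60]  (not all equal)
t=18: [61, 59, 59, 60, 61, 61, 59, 59, 60, 61, 61, 59, 59, 60, 61, 61, 59, 59, 60, 61]  (not all equal)
t=19: [60, 62, 62, 61, 60, 60, 62, 62, 61, 60, 60, 62, 62, 61, 60, 60, 62, 62, 61, 60]  (not all equal)

Answer: never
Key observation: The state at step 17 reappears at step 19 — the system is in a cycle of period 2 from step 17 on.  No step 0..19 is synchronized, and the cycle repeats forever, so no step up to 150 (or ever) has all oscillators equal.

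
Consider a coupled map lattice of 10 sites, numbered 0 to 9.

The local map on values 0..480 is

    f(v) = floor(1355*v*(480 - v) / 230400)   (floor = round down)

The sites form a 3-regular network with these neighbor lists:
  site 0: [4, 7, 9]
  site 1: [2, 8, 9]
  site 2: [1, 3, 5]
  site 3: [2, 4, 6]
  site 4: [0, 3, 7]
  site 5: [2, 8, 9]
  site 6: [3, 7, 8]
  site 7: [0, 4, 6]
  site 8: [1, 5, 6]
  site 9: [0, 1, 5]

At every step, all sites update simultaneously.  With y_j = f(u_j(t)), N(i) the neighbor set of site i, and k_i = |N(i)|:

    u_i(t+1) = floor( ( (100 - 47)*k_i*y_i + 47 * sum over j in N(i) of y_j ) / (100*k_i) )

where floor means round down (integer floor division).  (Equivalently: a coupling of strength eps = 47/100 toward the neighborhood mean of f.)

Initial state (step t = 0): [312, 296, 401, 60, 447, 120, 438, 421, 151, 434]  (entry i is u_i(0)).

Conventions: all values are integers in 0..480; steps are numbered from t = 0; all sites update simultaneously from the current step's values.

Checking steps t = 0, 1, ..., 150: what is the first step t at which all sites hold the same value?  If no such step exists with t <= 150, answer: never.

Answer: 13
Key observation: Synchronization is absorbing here: once all sites are equal they stay equal, and step 13 is the first all-equal step.

Derivation:
t=0: [312, 296, 401, 60, 447, 120, 438, 421, 151, 434]  (not all equal)
t=1: [217, 262, 211, 137, 139, 227, 149, 156, 261, 200]  (not all equal)
t=2: [319, 333, 325, 287, 289, 334, 296, 298, 328, 332]  (not all equal)
t=3: [305, 289, 297, 319, 319, 288, 316, 316, 295, 289]  (not all equal)
t=4: [311, 322, 318, 304, 304, 323, 306, 305, 318, 322]  (not all equal)
t=5: [308, 299, 302, 311, 313, 299, 311, 312, 302, 300]  (not all equal)
t=6: [310, 317, 315, 309, 308, 317, 309, 308, 315, 316]  (not all equal)
t=7: [308, 303, 305, 309, 310, 303, 309, 310, 305, 304]  (not all equal)
t=8: [310, 314, 313, 310, 309, 314, 310, 309, 313, 313]  (not all equal)
t=9: [309, 306, 307, 308, 309, 306, 308, 309, 307, 307]  (not all equal)
t=10: [310, 312, 312, 311, 310, 312, 311, 310, 312, 312]  (not all equal)
t=11: [308, 308, 308, 308, 309, 308, 308, 309, 308, 308]  (not all equal)
t=12: [310, 311, 311, 310, 310, 311, 310, 310, 311, 311]  (not all equal)
t=13: [309, 309, 309, 309, 309, 309, 309, 309, 309, 309]  (all equal)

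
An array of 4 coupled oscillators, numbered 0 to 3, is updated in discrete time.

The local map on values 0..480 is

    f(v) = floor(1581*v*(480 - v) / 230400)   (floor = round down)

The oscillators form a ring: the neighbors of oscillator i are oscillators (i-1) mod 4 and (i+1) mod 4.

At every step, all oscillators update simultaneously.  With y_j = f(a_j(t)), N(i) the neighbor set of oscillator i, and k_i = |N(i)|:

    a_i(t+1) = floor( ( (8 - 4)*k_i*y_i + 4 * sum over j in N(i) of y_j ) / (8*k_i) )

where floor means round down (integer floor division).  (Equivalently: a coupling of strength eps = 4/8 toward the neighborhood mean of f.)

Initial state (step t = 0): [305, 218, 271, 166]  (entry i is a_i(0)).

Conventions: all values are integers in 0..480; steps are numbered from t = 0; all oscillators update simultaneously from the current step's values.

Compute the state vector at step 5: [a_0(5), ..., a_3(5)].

Simulating step by step:
t=0: [305, 218, 271, 166]
t=1: [370, 384, 381, 367]
t=2: [273, 260, 263, 276]
t=3: [388, 390, 390, 387]
t=4: [243, 241, 241, 244]
t=5: [395, 395, 395, 395]

Answer: [395, 395, 395, 395]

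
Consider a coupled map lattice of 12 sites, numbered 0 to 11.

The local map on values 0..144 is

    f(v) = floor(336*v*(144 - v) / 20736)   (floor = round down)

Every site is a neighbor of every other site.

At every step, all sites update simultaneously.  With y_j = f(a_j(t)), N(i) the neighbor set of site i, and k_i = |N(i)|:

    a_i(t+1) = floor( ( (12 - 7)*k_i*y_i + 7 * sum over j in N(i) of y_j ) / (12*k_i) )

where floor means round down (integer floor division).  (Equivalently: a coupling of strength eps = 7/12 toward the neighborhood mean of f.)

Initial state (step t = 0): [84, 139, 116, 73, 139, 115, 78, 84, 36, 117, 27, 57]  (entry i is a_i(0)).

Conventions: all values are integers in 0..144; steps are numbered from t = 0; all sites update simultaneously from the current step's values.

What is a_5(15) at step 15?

Answer: a_5(15) = 82

Derivation:
t=0: [84, 139, 116, 73, 139, 115, 78, 84, 36, 117, 27, 57]
t=1: [66, 41, 56, 67, 41, 56, 67, 66, 60, 55, 55, 66]
t=2: [80, 75, 79, 80, 75, 79, 80, 80, 79, 79, 79, 80]
t=3: [82, 82, 82, 82, 82, 82, 82, 82, 82, 82, 82, 82]
t=4: [82, 82, 82, 82, 82, 82, 82, 82, 82, 82, 82, 82]
t=5: [82, 82, 82, 82, 82, 82, 82, 82, 82, 82, 82, 82]
t=6: [82, 82, 82, 82, 82, 82, 82, 82, 82, 82, 82, 82]
t=7: [82, 82, 82, 82, 82, 82, 82, 82, 82, 82, 82, 82]
t=8: [82, 82, 82, 82, 82, 82, 82, 82, 82, 82, 82, 82]
t=9: [82, 82, 82, 82, 82, 82, 82, 82, 82, 82, 82, 82]
t=10: [82, 82, 82, 82, 82, 82, 82, 82, 82, 82, 82, 82]
t=11: [82, 82, 82, 82, 82, 82, 82, 82, 82, 82, 82, 82]
t=12: [82, 82, 82, 82, 82, 82, 82, 82, 82, 82, 82, 82]
t=13: [82, 82, 82, 82, 82, 82, 82, 82, 82, 82, 82, 82]
t=14: [82, 82, 82, 82, 82, 82, 82, 82, 82, 82, 82, 82]
t=15: [82, 82, 82, 82, 82, 82, 82, 82, 82, 82, 82, 82]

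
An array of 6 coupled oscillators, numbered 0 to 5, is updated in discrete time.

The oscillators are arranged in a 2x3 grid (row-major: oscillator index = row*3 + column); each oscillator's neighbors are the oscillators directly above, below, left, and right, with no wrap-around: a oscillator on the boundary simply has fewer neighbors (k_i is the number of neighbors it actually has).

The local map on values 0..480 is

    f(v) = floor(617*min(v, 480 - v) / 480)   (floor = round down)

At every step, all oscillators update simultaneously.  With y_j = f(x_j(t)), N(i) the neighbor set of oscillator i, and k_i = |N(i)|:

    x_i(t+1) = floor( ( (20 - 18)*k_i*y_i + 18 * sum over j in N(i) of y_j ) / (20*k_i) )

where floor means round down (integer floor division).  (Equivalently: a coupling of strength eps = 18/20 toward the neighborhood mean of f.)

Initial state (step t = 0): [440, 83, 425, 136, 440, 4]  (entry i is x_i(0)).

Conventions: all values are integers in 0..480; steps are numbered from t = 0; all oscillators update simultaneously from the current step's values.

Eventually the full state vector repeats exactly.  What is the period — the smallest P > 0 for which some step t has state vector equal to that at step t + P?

Answer: 4
Key observation: The state at step 27, [298, 298, 298, 298, 298, 298], reappears at step 31 — and no state repeats earlier — so the cycle the system enters has period 4.

Derivation:
t=0: [440, 83, 425, 136, 440, 4]
t=1: [131, 62, 56, 63, 90, 54]
t=2: [88, 114, 73, 135, 79, 90]
t=3: [154, 106, 126, 113, 140, 98]
t=4: [146, 174, 133, 183, 139, 165]
t=5: [224, 182, 212, 187, 218, 177]
t=6: [241, 275, 234, 279, 238, 271]
t=7: [265, 299, 268, 301, 267, 299]
t=8: [235, 269, 236, 270, 235, 268]
t=9: [273, 299, 274, 298, 273, 299]
t=10: [235, 262, 235, 262, 235, 261]
t=11: [282, 299, 282, 299, 282, 299]
t=12: [234, 251, 234, 251, 234, 251]
t=13: [294, 299, 294, 299, 294, 299]
t=14: [232, 238, 232, 238, 232, 238]
t=15: [304, 298, 304, 298, 304, 298]
t=16: [232, 226, 232, 226, 232, 226]
t=17: [290, 297, 290, 297, 290, 297]
t=18: [235, 243, 235, 243, 235, 243]
t=19: [303, 302, 303, 302, 303, 302]
t=20: [227, 227, 227, 227, 227, 227]
t=21: [291, 291, 291, 291, 291, 291]
t=22: [242, 242, 242, 242, 242, 242]
t=23: [305, 305, 305, 305, 305, 305]
t=24: [224, 224, 224, 224, 224, 224]
t=25: [287, 287, 287, 287, 287, 287]
t=26: [248, 248, 248, 248, 248, 248]
t=27: [298, 298, 298, 298, 298, 298]
t=28: [233, 233, 233, 233, 233, 233]
t=29: [299, 299, 299, 299, 299, 299]
t=30: [232, 232, 232, 232, 232, 232]
t=31: [298, 298, 298, 298, 298, 298]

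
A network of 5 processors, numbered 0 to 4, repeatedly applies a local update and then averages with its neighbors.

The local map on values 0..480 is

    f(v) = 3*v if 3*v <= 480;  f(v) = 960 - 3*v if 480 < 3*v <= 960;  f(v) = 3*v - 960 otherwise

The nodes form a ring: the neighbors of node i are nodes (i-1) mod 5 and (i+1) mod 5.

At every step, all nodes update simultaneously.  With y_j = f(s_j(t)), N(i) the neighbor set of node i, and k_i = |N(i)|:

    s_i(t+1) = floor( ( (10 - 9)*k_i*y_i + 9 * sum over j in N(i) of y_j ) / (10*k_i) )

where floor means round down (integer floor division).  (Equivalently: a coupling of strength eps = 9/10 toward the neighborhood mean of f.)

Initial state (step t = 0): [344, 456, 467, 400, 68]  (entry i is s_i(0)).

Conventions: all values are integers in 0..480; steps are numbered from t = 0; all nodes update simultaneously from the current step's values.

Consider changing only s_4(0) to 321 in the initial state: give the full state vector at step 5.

Answer: [183, 165, 215, 136, 141]
Key observation: This trace re-runs the system from the modified initial state.

Derivation:
t=0: [344, 456, 467, 400, 321]
t=1: [192, 271, 335, 223, 140]
t=2: [293, 207, 201, 238, 345]
t=3: [194, 231, 298, 219, 154]
t=4: [365, 226, 263, 267, 352]
t=5: [183, 165, 215, 136, 141]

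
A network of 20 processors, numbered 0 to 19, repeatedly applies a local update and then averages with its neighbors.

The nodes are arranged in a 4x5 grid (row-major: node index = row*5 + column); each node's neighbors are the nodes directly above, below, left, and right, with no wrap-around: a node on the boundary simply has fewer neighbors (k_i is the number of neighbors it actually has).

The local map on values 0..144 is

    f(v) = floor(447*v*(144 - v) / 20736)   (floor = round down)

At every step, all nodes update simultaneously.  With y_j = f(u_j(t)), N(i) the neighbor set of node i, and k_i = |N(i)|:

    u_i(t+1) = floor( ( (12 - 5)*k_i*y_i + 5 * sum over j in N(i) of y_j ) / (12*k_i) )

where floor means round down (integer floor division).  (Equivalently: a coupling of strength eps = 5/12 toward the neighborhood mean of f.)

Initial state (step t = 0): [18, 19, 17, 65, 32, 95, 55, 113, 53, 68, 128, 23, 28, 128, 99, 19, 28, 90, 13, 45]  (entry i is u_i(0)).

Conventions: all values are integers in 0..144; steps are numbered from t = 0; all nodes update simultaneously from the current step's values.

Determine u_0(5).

Simulating step by step:
t=0: [18, 19, 17, 65, 32, 95, 55, 113, 53, 68, 128, 23, 28, 128, 99, 19, 28, 90, 13, 45]
t=1: [59, 57, 59, 95, 90, 85, 90, 77, 95, 103, 54, 64, 70, 57, 90, 53, 70, 85, 54, 83]
t=2: [107, 106, 107, 101, 100, 106, 105, 108, 100, 95, 105, 108, 110, 105, 103, 104, 109, 108, 105, 106]
t=3: [85, 86, 85, 92, 95, 86, 86, 84, 92, 97, 87, 83, 81, 88, 91, 87, 83, 83, 87, 87]
t=4: [107, 107, 107, 103, 100, 107, 107, 107, 103, 99, 106, 108, 109, 105, 103, 106, 108, 108, 106, 105]
t=5: [85, 85, 85, 90, 93, 85, 84, 85, 90, 94, 85, 83, 83, 87, 90, 85, 83, 83, 86, 88]

Answer: u_0(5) = 85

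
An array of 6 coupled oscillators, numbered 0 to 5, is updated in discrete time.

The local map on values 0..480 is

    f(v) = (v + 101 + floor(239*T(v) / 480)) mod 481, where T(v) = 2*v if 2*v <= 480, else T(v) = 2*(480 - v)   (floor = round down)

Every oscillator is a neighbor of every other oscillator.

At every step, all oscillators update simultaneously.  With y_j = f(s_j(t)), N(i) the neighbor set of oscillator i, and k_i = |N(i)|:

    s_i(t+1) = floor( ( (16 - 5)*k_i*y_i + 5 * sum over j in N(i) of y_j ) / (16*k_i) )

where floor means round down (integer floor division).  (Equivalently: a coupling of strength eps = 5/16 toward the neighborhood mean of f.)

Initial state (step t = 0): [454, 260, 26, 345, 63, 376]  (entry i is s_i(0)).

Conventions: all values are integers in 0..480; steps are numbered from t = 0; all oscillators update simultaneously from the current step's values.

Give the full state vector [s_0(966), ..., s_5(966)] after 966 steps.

Simulating step by step:
t=0: [454, 260, 26, 345, 63, 376]
t=1: [110, 110, 143, 110, 189, 110]
t=2: [334, 334, 375, 334, 432, 334]
t=3: [99, 99, 99, 99, 99, 99]
t=4: [298, 298, 298, 298, 298, 298]
t=5: [99, 99, 99, 99, 99, 99]

Answer: [298, 298, 298, 298, 298, 298]
Key observation: The state at step 3, [99, 99, 99, 99, 99, 99], reappears at step 5: the system is in a cycle of period 2 from step 3 on.  Therefore the state at step 966 equals the state at step 3 + ((966 - 3) mod 2) = 4, which is [298, 298, 298, 298, 298, 298].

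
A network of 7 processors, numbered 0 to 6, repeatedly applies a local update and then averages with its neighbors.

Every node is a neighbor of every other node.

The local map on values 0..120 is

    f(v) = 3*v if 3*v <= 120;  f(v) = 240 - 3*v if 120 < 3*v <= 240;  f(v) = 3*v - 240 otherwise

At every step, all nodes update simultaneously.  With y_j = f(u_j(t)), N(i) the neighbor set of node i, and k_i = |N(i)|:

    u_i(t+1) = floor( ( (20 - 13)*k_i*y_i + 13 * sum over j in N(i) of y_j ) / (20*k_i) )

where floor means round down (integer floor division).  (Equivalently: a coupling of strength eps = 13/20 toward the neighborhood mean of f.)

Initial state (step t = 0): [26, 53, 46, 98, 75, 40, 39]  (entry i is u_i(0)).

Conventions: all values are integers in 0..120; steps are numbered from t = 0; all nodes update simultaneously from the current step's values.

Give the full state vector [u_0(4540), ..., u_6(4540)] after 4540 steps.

Simulating step by step:
t=0: [26, 53, 46, 98, 75, 40, 39]
t=1: [80, 81, 86, 74, 65, 90, 89]
t=2: [15, 16, 19, 19, 26, 22, 21]
t=3: [55, 56, 58, 58, 63, 60, 60]
t=4: [66, 66, 64, 64, 61, 63, 63]
t=5: [46, 46, 48, 48, 50, 49, 49]
t=6: [97, 97, 96, 96, 94, 95, 95]
t=7: [48, 48, 47, 47, 45, 46, 46]
t=8: [98, 98, 99, 99, 101, 100, 100]
t=9: [56, 56, 57, 57, 59, 58, 58]
t=10: [69, 69, 68, 68, 66, 67, 67]
t=11: [35, 35, 36, 36, 38, 37, 37]
t=12: [107, 107, 108, 108, 110, 109, 109]
t=13: [83, 83, 84, 84, 86, 85, 85]
t=14: [11, 11, 12, 12, 14, 13, 13]
t=15: [35, 35, 36, 36, 38, 37, 37]

Answer: [107, 107, 108, 108, 110, 109, 109]
Key observation: The state at step 11, [35, 35, 36, 36, 38, 37, 37], reappears at step 15: the system is in a cycle of period 4 from step 11 on.  Therefore the state at step 4540 equals the state at step 11 + ((4540 - 11) mod 4) = 12, which is [107, 107, 108, 108, 110, 109, 109].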